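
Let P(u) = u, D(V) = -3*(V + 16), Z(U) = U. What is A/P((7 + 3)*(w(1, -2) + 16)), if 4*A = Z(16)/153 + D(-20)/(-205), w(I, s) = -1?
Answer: 361/4704750 ≈ 7.6731e-5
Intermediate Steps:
D(V) = -48 - 3*V (D(V) = -3*(16 + V) = -48 - 3*V)
A = 361/31365 (A = (16/153 + (-48 - 3*(-20))/(-205))/4 = (16*(1/153) + (-48 + 60)*(-1/205))/4 = (16/153 + 12*(-1/205))/4 = (16/153 - 12/205)/4 = (¼)*(1444/31365) = 361/31365 ≈ 0.011510)
A/P((7 + 3)*(w(1, -2) + 16)) = 361/(31365*(((7 + 3)*(-1 + 16)))) = 361/(31365*((10*15))) = (361/31365)/150 = (361/31365)*(1/150) = 361/4704750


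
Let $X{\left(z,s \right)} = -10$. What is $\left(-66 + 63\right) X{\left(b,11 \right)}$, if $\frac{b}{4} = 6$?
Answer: $30$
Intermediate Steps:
$b = 24$ ($b = 4 \cdot 6 = 24$)
$\left(-66 + 63\right) X{\left(b,11 \right)} = \left(-66 + 63\right) \left(-10\right) = \left(-3\right) \left(-10\right) = 30$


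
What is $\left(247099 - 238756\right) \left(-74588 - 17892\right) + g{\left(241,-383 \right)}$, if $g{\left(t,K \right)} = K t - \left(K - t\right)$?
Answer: $-771652319$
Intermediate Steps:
$g{\left(t,K \right)} = t - K + K t$
$\left(247099 - 238756\right) \left(-74588 - 17892\right) + g{\left(241,-383 \right)} = \left(247099 - 238756\right) \left(-74588 - 17892\right) - 91679 = 8343 \left(-92480\right) + \left(241 + 383 - 92303\right) = -771560640 - 91679 = -771652319$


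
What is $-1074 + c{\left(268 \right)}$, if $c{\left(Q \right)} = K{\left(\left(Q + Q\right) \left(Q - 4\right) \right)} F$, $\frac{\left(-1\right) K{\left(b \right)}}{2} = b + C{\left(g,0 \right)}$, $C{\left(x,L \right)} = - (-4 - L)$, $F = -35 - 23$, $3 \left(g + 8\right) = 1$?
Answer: $16413854$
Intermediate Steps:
$g = - \frac{23}{3}$ ($g = -8 + \frac{1}{3} \cdot 1 = -8 + \frac{1}{3} = - \frac{23}{3} \approx -7.6667$)
$F = -58$
$C{\left(x,L \right)} = 4 + L$
$K{\left(b \right)} = -8 - 2 b$ ($K{\left(b \right)} = - 2 \left(b + \left(4 + 0\right)\right) = - 2 \left(b + 4\right) = - 2 \left(4 + b\right) = -8 - 2 b$)
$c{\left(Q \right)} = 464 + 232 Q \left(-4 + Q\right)$ ($c{\left(Q \right)} = \left(-8 - 2 \left(Q + Q\right) \left(Q - 4\right)\right) \left(-58\right) = \left(-8 - 2 \cdot 2 Q \left(-4 + Q\right)\right) \left(-58\right) = \left(-8 - 4 Q \left(-4 + Q\right)\right) \left(-58\right) = 464 + 232 Q \left(-4 + Q\right)$)
$-1074 + c{\left(268 \right)} = -1074 + \left(464 + 232 \cdot 268 \left(-4 + 268\right)\right) = -1074 + \left(464 + 232 \cdot 268 \cdot 264\right) = -1074 + \left(464 + 16414464\right) = -1074 + 16414928 = 16413854$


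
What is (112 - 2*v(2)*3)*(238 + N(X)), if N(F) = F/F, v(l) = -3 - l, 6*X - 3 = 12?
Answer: 33938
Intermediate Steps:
X = 5/2 (X = ½ + (⅙)*12 = ½ + 2 = 5/2 ≈ 2.5000)
N(F) = 1
(112 - 2*v(2)*3)*(238 + N(X)) = (112 - 2*(-3 - 1*2)*3)*(238 + 1) = (112 - 2*(-3 - 2)*3)*239 = (112 - 2*(-5)*3)*239 = (112 + 10*3)*239 = (112 + 30)*239 = 142*239 = 33938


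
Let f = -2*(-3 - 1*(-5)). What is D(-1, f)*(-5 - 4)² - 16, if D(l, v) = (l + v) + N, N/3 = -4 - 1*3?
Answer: -2122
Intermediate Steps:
f = -4 (f = -2*(-3 + 5) = -2*2 = -4)
N = -21 (N = 3*(-4 - 1*3) = 3*(-4 - 3) = 3*(-7) = -21)
D(l, v) = -21 + l + v (D(l, v) = (l + v) - 21 = -21 + l + v)
D(-1, f)*(-5 - 4)² - 16 = (-21 - 1 - 4)*(-5 - 4)² - 16 = -26*(-9)² - 16 = -26*81 - 16 = -2106 - 16 = -2122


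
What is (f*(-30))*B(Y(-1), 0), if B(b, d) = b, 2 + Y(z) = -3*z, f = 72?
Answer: -2160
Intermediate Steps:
Y(z) = -2 - 3*z
(f*(-30))*B(Y(-1), 0) = (72*(-30))*(-2 - 3*(-1)) = -2160*(-2 + 3) = -2160*1 = -2160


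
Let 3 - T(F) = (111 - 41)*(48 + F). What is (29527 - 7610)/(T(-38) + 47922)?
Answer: 21917/47225 ≈ 0.46410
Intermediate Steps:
T(F) = -3357 - 70*F (T(F) = 3 - (111 - 41)*(48 + F) = 3 - 70*(48 + F) = 3 - (3360 + 70*F) = 3 + (-3360 - 70*F) = -3357 - 70*F)
(29527 - 7610)/(T(-38) + 47922) = (29527 - 7610)/((-3357 - 70*(-38)) + 47922) = 21917/((-3357 + 2660) + 47922) = 21917/(-697 + 47922) = 21917/47225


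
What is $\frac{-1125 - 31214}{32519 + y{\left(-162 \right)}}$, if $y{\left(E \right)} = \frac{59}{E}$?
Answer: $- \frac{5238918}{5268019} \approx -0.99448$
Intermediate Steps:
$\frac{-1125 - 31214}{32519 + y{\left(-162 \right)}} = \frac{-1125 - 31214}{32519 + \frac{59}{-162}} = - \frac{32339}{32519 + 59 \left(- \frac{1}{162}\right)} = - \frac{32339}{32519 - \frac{59}{162}} = - \frac{32339}{\frac{5268019}{162}} = \left(-32339\right) \frac{162}{5268019} = - \frac{5238918}{5268019}$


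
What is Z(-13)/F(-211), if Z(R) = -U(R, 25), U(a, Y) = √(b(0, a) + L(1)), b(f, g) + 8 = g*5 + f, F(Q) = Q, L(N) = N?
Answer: 6*I*√2/211 ≈ 0.040215*I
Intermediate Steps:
b(f, g) = -8 + f + 5*g (b(f, g) = -8 + (g*5 + f) = -8 + (5*g + f) = -8 + (f + 5*g) = -8 + f + 5*g)
U(a, Y) = √(-7 + 5*a) (U(a, Y) = √((-8 + 0 + 5*a) + 1) = √((-8 + 5*a) + 1) = √(-7 + 5*a))
Z(R) = -√(-7 + 5*R)
Z(-13)/F(-211) = -√(-7 + 5*(-13))/(-211) = -√(-7 - 65)*(-1/211) = -√(-72)*(-1/211) = -6*I*√2*(-1/211) = 6*I*√2/211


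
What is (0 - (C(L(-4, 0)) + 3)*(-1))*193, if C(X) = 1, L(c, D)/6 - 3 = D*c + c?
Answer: 772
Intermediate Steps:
L(c, D) = 18 + 6*c + 6*D*c (L(c, D) = 18 + 6*(D*c + c) = 18 + 6*(c + D*c) = 18 + (6*c + 6*D*c) = 18 + 6*c + 6*D*c)
(0 - (C(L(-4, 0)) + 3)*(-1))*193 = (0 - (1 + 3)*(-1))*193 = (0 - 4*(-1))*193 = (0 - 1*(-4))*193 = (0 + 4)*193 = 4*193 = 772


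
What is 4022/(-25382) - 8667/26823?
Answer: -54644650/113470231 ≈ -0.48158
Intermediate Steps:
4022/(-25382) - 8667/26823 = 4022*(-1/25382) - 8667*1/26823 = -2011/12691 - 2889/8941 = -54644650/113470231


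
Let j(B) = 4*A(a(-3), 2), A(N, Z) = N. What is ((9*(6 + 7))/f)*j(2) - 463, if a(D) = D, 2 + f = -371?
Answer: -171295/373 ≈ -459.24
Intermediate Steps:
f = -373 (f = -2 - 371 = -373)
j(B) = -12 (j(B) = 4*(-3) = -12)
((9*(6 + 7))/f)*j(2) - 463 = ((9*(6 + 7))/(-373))*(-12) - 463 = ((9*13)*(-1/373))*(-12) - 463 = (117*(-1/373))*(-12) - 463 = -117/373*(-12) - 463 = 1404/373 - 463 = -171295/373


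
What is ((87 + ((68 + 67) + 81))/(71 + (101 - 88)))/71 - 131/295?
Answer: -230633/586460 ≈ -0.39326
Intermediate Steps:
((87 + ((68 + 67) + 81))/(71 + (101 - 88)))/71 - 131/295 = ((87 + (135 + 81))/(71 + 13))*(1/71) - 131*1/295 = ((87 + 216)/84)*(1/71) - 131/295 = (303*(1/84))*(1/71) - 131/295 = (101/28)*(1/71) - 131/295 = 101/1988 - 131/295 = -230633/586460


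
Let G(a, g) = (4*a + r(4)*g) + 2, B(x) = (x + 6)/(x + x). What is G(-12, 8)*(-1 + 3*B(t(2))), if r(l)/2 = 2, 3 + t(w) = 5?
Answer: -70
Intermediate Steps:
t(w) = 2 (t(w) = -3 + 5 = 2)
r(l) = 4 (r(l) = 2*2 = 4)
B(x) = (6 + x)/(2*x) (B(x) = (6 + x)/((2*x)) = (6 + x)*(1/(2*x)) = (6 + x)/(2*x))
G(a, g) = 2 + 4*a + 4*g (G(a, g) = (4*a + 4*g) + 2 = 2 + 4*a + 4*g)
G(-12, 8)*(-1 + 3*B(t(2))) = (2 + 4*(-12) + 4*8)*(-1 + 3*((½)*(6 + 2)/2)) = (2 - 48 + 32)*(-1 + 3*((½)*(½)*8)) = -14*(-1 + 3*2) = -14*(-1 + 6) = -14*5 = -70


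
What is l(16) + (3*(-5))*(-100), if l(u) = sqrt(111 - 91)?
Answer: 1500 + 2*sqrt(5) ≈ 1504.5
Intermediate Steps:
l(u) = 2*sqrt(5) (l(u) = sqrt(20) = 2*sqrt(5))
l(16) + (3*(-5))*(-100) = 2*sqrt(5) + (3*(-5))*(-100) = 2*sqrt(5) - 15*(-100) = 2*sqrt(5) + 1500 = 1500 + 2*sqrt(5)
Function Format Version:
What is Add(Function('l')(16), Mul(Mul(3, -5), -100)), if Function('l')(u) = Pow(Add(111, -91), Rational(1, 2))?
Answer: Add(1500, Mul(2, Pow(5, Rational(1, 2)))) ≈ 1504.5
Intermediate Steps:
Function('l')(u) = Mul(2, Pow(5, Rational(1, 2))) (Function('l')(u) = Pow(20, Rational(1, 2)) = Mul(2, Pow(5, Rational(1, 2))))
Add(Function('l')(16), Mul(Mul(3, -5), -100)) = Add(Mul(2, Pow(5, Rational(1, 2))), Mul(Mul(3, -5), -100)) = Add(Mul(2, Pow(5, Rational(1, 2))), Mul(-15, -100)) = Add(Mul(2, Pow(5, Rational(1, 2))), 1500) = Add(1500, Mul(2, Pow(5, Rational(1, 2))))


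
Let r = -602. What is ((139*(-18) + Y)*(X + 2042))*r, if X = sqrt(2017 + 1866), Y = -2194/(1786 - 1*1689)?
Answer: 301036900192/97 + 147422576*sqrt(3883)/97 ≈ 3.1982e+9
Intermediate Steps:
Y = -2194/97 (Y = -2194/(1786 - 1689) = -2194/97 ≈ -22.619)
X = sqrt(3883) ≈ 62.314
((139*(-18) + Y)*(X + 2042))*r = ((139*(-18) - 2194/97)*(sqrt(3883) + 2042))*(-602) = ((-2502 - 2194/97)*(2042 + sqrt(3883)))*(-602) = -244888*(2042 + sqrt(3883))/97*(-602) = (-500061296/97 - 244888*sqrt(3883)/97)*(-602) = 301036900192/97 + 147422576*sqrt(3883)/97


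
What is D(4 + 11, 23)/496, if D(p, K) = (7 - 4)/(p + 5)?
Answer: 3/9920 ≈ 0.00030242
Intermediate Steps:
D(p, K) = 3/(5 + p)
D(4 + 11, 23)/496 = (3/(5 + (4 + 11)))/496 = (3/(5 + 15))*(1/496) = (3/20)*(1/496) = 3/9920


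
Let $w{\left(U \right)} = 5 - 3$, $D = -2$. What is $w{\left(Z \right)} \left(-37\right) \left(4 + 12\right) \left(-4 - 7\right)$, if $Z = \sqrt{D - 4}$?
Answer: $13024$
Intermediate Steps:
$Z = i \sqrt{6}$ ($Z = \sqrt{-2 - 4} = \sqrt{-6} = i \sqrt{6} \approx 2.4495 i$)
$w{\left(U \right)} = 2$
$w{\left(Z \right)} \left(-37\right) \left(4 + 12\right) \left(-4 - 7\right) = 2 \left(-37\right) \left(4 + 12\right) \left(-4 - 7\right) = - 74 \cdot 16 \left(-11\right) = \left(-74\right) \left(-176\right) = 13024$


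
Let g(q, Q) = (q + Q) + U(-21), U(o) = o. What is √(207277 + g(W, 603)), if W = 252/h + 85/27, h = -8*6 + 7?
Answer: √28301881062/369 ≈ 455.91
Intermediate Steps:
h = -41 (h = -48 + 7 = -41)
W = -3319/1107 (W = 252/(-41) + 85/27 = 252*(-1/41) + 85*(1/27) = -252/41 + 85/27 = -3319/1107 ≈ -2.9982)
g(q, Q) = -21 + Q + q (g(q, Q) = (q + Q) - 21 = (Q + q) - 21 = -21 + Q + q)
√(207277 + g(W, 603)) = √(207277 + (-21 + 603 - 3319/1107)) = √(207277 + 640955/1107) = √(230096594/1107) = √28301881062/369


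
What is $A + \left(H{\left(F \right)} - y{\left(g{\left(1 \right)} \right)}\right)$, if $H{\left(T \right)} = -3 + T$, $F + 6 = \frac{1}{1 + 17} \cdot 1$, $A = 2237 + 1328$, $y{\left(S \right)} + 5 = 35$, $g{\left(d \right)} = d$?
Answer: $\frac{63469}{18} \approx 3526.1$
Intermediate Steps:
$y{\left(S \right)} = 30$ ($y{\left(S \right)} = -5 + 35 = 30$)
$A = 3565$
$F = - \frac{107}{18}$ ($F = -6 + \frac{1}{1 + 17} \cdot 1 = -6 + \frac{1}{18} \cdot 1 = -6 + \frac{1}{18} = - \frac{107}{18} \approx -5.9444$)
$A + \left(H{\left(F \right)} - y{\left(g{\left(1 \right)} \right)}\right) = 3565 - \frac{701}{18} = \frac{63469}{18}$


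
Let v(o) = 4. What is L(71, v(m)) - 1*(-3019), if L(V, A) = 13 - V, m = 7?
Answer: 2961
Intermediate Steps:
L(71, v(m)) - 1*(-3019) = (13 - 1*71) - 1*(-3019) = (13 - 71) + 3019 = -58 + 3019 = 2961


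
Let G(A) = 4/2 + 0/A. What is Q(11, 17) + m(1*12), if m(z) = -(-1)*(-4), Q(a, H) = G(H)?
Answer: -2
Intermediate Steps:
G(A) = 2 (G(A) = 4*(1/2) + 0 = 2 + 0 = 2)
Q(a, H) = 2
m(z) = -4 (m(z) = -1*4 = -4)
Q(11, 17) + m(1*12) = 2 - 4 = -2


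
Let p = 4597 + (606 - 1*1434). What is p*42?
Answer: 158298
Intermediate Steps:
p = 3769 (p = 4597 + (606 - 1434) = 4597 - 828 = 3769)
p*42 = 3769*42 = 158298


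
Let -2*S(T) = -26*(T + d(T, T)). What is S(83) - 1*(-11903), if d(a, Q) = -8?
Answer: 12878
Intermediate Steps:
S(T) = -104 + 13*T (S(T) = -(-13)*(T - 8) = -(-13)*(-8 + T) = -(208 - 26*T)/2 = -104 + 13*T)
S(83) - 1*(-11903) = (-104 + 13*83) - 1*(-11903) = (-104 + 1079) + 11903 = 975 + 11903 = 12878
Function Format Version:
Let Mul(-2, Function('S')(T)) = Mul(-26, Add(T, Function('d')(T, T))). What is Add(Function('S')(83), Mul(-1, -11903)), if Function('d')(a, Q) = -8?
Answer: 12878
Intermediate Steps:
Function('S')(T) = Add(-104, Mul(13, T)) (Function('S')(T) = Mul(Rational(-1, 2), Mul(-26, Add(T, -8))) = Mul(Rational(-1, 2), Mul(-26, Add(-8, T))) = Mul(Rational(-1, 2), Add(208, Mul(-26, T))) = Add(-104, Mul(13, T)))
Add(Function('S')(83), Mul(-1, -11903)) = Add(Add(-104, Mul(13, 83)), Mul(-1, -11903)) = Add(Add(-104, 1079), 11903) = Add(975, 11903) = 12878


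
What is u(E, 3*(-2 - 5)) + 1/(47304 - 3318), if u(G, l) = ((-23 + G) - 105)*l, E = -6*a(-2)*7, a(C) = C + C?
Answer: -36948239/43986 ≈ -840.00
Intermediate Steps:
a(C) = 2*C
E = 168 (E = -12*(-2)*7 = -6*(-4)*7 = 24*7 = 168)
u(G, l) = l*(-128 + G) (u(G, l) = (-128 + G)*l = l*(-128 + G))
u(E, 3*(-2 - 5)) + 1/(47304 - 3318) = (3*(-2 - 5))*(-128 + 168) + 1/(47304 - 3318) = (3*(-7))*40 + 1/43986 = -21*40 + 1/43986 = -840 + 1/43986 = -36948239/43986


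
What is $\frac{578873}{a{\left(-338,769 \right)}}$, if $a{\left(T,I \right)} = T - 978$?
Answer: $- \frac{578873}{1316} \approx -439.87$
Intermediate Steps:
$a{\left(T,I \right)} = -978 + T$
$\frac{578873}{a{\left(-338,769 \right)}} = \frac{578873}{-978 - 338} = \frac{578873}{-1316} = 578873 \left(- \frac{1}{1316}\right) = - \frac{578873}{1316}$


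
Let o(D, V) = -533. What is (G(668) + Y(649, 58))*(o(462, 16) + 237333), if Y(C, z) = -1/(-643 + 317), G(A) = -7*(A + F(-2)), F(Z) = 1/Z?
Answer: -180350905600/163 ≈ -1.1064e+9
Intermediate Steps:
G(A) = 7/2 - 7*A (G(A) = -7*(A + 1/(-2)) = -7*(A - ½) = -7*(-½ + A) = 7/2 - 7*A)
Y(C, z) = 1/326 (Y(C, z) = -1/(-326) = -1*(-1/326) = 1/326)
(G(668) + Y(649, 58))*(o(462, 16) + 237333) = ((7/2 - 7*668) + 1/326)*(-533 + 237333) = ((7/2 - 4676) + 1/326)*236800 = (-9345/2 + 1/326)*236800 = -761617/163*236800 = -180350905600/163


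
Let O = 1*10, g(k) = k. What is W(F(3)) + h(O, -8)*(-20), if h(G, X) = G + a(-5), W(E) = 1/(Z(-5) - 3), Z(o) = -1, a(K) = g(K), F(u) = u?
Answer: -401/4 ≈ -100.25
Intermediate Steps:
O = 10
a(K) = K
W(E) = -1/4 (W(E) = 1/(-1 - 3) = 1/(-4) = -1/4)
h(G, X) = -5 + G (h(G, X) = G - 5 = -5 + G)
W(F(3)) + h(O, -8)*(-20) = -1/4 + (-5 + 10)*(-20) = -1/4 + 5*(-20) = -1/4 - 100 = -401/4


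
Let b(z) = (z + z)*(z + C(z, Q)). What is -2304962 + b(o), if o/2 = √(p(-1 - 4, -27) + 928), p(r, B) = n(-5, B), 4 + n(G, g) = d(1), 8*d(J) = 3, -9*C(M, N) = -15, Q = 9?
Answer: -2297567 + 5*√14790/3 ≈ -2.2974e+6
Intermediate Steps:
C(M, N) = 5/3 (C(M, N) = -⅑*(-15) = 5/3)
d(J) = 3/8 (d(J) = (⅛)*3 = 3/8)
n(G, g) = -29/8 (n(G, g) = -4 + 3/8 = -29/8)
p(r, B) = -29/8
o = √14790/2 (o = 2*√(-29/8 + 928) = 2*√(7395/8) = 2*(√14790/4) = √14790/2 ≈ 60.807)
b(z) = 2*z*(5/3 + z) (b(z) = (z + z)*(z + 5/3) = (2*z)*(5/3 + z) = 2*z*(5/3 + z))
-2304962 + b(o) = -2304962 + 2*(√14790/2)*(5 + 3*(√14790/2))/3 = -2304962 + 2*(√14790/2)*(5 + 3*√14790/2)/3 = -2304962 + √14790*(5 + 3*√14790/2)/3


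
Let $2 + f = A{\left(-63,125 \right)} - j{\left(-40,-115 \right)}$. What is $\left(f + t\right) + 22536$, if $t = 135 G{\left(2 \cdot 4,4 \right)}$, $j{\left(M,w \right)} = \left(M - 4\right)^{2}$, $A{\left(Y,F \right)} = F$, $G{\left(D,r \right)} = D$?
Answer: $21803$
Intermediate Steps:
$j{\left(M,w \right)} = \left(-4 + M\right)^{2}$
$t = 1080$ ($t = 135 \cdot 2 \cdot 4 = 135 \cdot 8 = 1080$)
$f = -1813$ ($f = -2 + \left(125 - \left(-4 - 40\right)^{2}\right) = -2 + \left(125 - \left(-44\right)^{2}\right) = -2 + \left(125 - 1936\right) = -2 - 1811 = -1813$)
$\left(f + t\right) + 22536 = \left(-1813 + 1080\right) + 22536 = -733 + 22536 = 21803$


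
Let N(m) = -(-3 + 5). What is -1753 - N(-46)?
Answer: -1751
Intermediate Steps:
N(m) = -2 (N(m) = -1*2 = -2)
-1753 - N(-46) = -1753 - 1*(-2) = -1753 + 2 = -1751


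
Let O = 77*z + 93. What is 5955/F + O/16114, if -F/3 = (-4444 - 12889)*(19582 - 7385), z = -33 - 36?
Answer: -551765675465/1703335212257 ≈ -0.32393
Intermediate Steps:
z = -69
O = -5220 (O = 77*(-69) + 93 = -5313 + 93 = -5220)
F = 634231803 (F = -3*(-4444 - 12889)*(19582 - 7385) = -(-51999)*12197 = -3*(-211410601) = 634231803)
5955/F + O/16114 = 5955/634231803 - 5220/16114 = 5955*(1/634231803) - 5220*1/16114 = 1985/211410601 - 2610/8057 = -551765675465/1703335212257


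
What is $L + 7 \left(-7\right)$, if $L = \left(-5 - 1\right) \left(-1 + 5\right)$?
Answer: $-73$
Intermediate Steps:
$L = -24$ ($L = \left(-6\right) 4 = -24$)
$L + 7 \left(-7\right) = -24 + 7 \left(-7\right) = -24 - 49 = -73$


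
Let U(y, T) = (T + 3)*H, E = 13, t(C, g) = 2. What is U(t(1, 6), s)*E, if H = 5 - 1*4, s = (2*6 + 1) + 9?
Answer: 325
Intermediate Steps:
s = 22 (s = (12 + 1) + 9 = 13 + 9 = 22)
H = 1 (H = 5 - 4 = 1)
U(y, T) = 3 + T (U(y, T) = (T + 3)*1 = (3 + T)*1 = 3 + T)
U(t(1, 6), s)*E = (3 + 22)*13 = 25*13 = 325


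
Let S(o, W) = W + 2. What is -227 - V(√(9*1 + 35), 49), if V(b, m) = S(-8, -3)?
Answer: -226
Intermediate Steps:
S(o, W) = 2 + W
V(b, m) = -1 (V(b, m) = 2 - 3 = -1)
-227 - V(√(9*1 + 35), 49) = -227 - 1*(-1) = -227 + 1 = -226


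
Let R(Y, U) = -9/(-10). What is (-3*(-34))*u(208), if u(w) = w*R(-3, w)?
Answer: 95472/5 ≈ 19094.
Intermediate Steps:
R(Y, U) = 9/10 (R(Y, U) = -9*(-⅒) = 9/10)
u(w) = 9*w/10 (u(w) = w*(9/10) = 9*w/10)
(-3*(-34))*u(208) = (-3*(-34))*((9/10)*208) = 102*(936/5) = 95472/5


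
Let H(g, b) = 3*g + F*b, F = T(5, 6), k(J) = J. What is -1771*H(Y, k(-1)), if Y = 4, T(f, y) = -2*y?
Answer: -42504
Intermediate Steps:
F = -12 (F = -2*6 = -12)
H(g, b) = -12*b + 3*g (H(g, b) = 3*g - 12*b = -12*b + 3*g)
-1771*H(Y, k(-1)) = -1771*(-12*(-1) + 3*4) = -1771*(12 + 12) = -1771*24 = -42504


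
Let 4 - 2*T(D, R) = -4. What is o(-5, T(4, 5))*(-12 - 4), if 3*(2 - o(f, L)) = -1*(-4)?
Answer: -32/3 ≈ -10.667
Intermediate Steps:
T(D, R) = 4 (T(D, R) = 2 - 1/2*(-4) = 2 + 2 = 4)
o(f, L) = 2/3 (o(f, L) = 2 - (-1)*(-4)/3 = 2 - 1/3*4 = 2 - 4/3 = 2/3)
o(-5, T(4, 5))*(-12 - 4) = 2*(-12 - 4)/3 = (2/3)*(-16) = -32/3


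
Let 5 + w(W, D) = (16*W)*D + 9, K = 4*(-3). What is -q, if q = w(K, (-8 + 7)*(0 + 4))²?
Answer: -595984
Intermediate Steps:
K = -12
w(W, D) = 4 + 16*D*W (w(W, D) = -5 + ((16*W)*D + 9) = -5 + (16*D*W + 9) = -5 + (9 + 16*D*W) = 4 + 16*D*W)
q = 595984 (q = (4 + 16*((-8 + 7)*(0 + 4))*(-12))² = (4 + 16*(-1*4)*(-12))² = (4 + 16*(-4)*(-12))² = (4 + 768)² = 772² = 595984)
-q = -1*595984 = -595984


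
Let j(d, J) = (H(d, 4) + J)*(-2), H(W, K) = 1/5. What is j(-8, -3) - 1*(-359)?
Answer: 1823/5 ≈ 364.60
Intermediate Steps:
H(W, K) = ⅕
j(d, J) = -⅖ - 2*J (j(d, J) = (⅕ + J)*(-2) = -⅖ - 2*J)
j(-8, -3) - 1*(-359) = (-⅖ - 2*(-3)) - 1*(-359) = (-⅖ + 6) + 359 = 28/5 + 359 = 1823/5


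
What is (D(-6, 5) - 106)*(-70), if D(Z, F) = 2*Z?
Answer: 8260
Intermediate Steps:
(D(-6, 5) - 106)*(-70) = (2*(-6) - 106)*(-70) = (-12 - 106)*(-70) = -118*(-70) = 8260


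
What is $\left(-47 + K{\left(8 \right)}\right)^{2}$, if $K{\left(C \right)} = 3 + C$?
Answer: $1296$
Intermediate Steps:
$\left(-47 + K{\left(8 \right)}\right)^{2} = \left(-47 + \left(3 + 8\right)\right)^{2} = \left(-47 + 11\right)^{2} = \left(-36\right)^{2} = 1296$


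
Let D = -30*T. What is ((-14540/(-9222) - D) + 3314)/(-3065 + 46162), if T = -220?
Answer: -15144476/198720267 ≈ -0.076210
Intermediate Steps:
D = 6600 (D = -30*(-220) = 6600)
((-14540/(-9222) - D) + 3314)/(-3065 + 46162) = ((-14540/(-9222) - 1*6600) + 3314)/(-3065 + 46162) = ((-14540*(-1/9222) - 6600) + 3314)/43097 = ((7270/4611 - 6600) + 3314)*(1/43097) = (-30425330/4611 + 3314)*(1/43097) = -15144476/4611*1/43097 = -15144476/198720267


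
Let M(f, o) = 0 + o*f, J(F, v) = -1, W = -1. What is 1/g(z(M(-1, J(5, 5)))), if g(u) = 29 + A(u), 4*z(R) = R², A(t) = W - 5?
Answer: 1/23 ≈ 0.043478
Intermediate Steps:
M(f, o) = f*o (M(f, o) = 0 + f*o = f*o)
A(t) = -6 (A(t) = -1 - 5 = -6)
z(R) = R²/4
g(u) = 23 (g(u) = 29 - 6 = 23)
1/g(z(M(-1, J(5, 5)))) = 1/23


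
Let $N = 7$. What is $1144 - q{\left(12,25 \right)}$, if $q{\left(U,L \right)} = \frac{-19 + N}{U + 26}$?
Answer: $\frac{21742}{19} \approx 1144.3$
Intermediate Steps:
$q{\left(U,L \right)} = - \frac{12}{26 + U}$ ($q{\left(U,L \right)} = \frac{-19 + 7}{U + 26} = - \frac{12}{26 + U}$)
$1144 - q{\left(12,25 \right)} = 1144 - - \frac{12}{26 + 12} = 1144 - - \frac{12}{38} = 1144 - \left(-12\right) \frac{1}{38} = 1144 - - \frac{6}{19} = 1144 + \frac{6}{19} = \frac{21742}{19}$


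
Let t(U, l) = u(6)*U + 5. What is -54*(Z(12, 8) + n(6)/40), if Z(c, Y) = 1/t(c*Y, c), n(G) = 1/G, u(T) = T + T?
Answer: -12573/46280 ≈ -0.27167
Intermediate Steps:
u(T) = 2*T
t(U, l) = 5 + 12*U (t(U, l) = (2*6)*U + 5 = 12*U + 5 = 5 + 12*U)
Z(c, Y) = 1/(5 + 12*Y*c) (Z(c, Y) = 1/(5 + 12*(c*Y)) = 1/(5 + 12*(Y*c)) = 1/(5 + 12*Y*c))
-54*(Z(12, 8) + n(6)/40) = -54*(1/(5 + 12*8*12) + 1/(6*40)) = -54*(1/(5 + 1152) + (⅙)*(1/40)) = -54*(1/1157 + 1/240) = -54*1397/277680 = -12573/46280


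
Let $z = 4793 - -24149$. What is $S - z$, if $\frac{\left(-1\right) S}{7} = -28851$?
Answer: $173015$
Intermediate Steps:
$S = 201957$ ($S = \left(-7\right) \left(-28851\right) = 201957$)
$z = 28942$ ($z = 4793 + 24149 = 28942$)
$S - z = 201957 - 28942 = 173015$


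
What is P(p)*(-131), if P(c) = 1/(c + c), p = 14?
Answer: -131/28 ≈ -4.6786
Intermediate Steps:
P(c) = 1/(2*c)
P(p)*(-131) = ((½)/14)*(-131) = ((½)*(1/14))*(-131) = (1/28)*(-131) = -131/28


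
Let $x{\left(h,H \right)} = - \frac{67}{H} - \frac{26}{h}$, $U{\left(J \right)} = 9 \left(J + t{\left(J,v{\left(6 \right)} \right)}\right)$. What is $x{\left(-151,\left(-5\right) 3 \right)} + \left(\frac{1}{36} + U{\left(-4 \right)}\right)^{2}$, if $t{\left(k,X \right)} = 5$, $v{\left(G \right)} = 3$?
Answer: $\frac{84285899}{978480} \approx 86.14$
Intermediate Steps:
$U{\left(J \right)} = 45 + 9 J$ ($U{\left(J \right)} = 9 \left(J + 5\right) = 9 \left(5 + J\right) = 45 + 9 J$)
$x{\left(-151,\left(-5\right) 3 \right)} + \left(\frac{1}{36} + U{\left(-4 \right)}\right)^{2} = \left(- \frac{67}{\left(-5\right) 3} - \frac{26}{-151}\right) + \left(\frac{1}{36} + \left(45 + 9 \left(-4\right)\right)\right)^{2} = \left(- \frac{67}{-15} - - \frac{26}{151}\right) + \left(\frac{1}{36} + \left(45 - 36\right)\right)^{2} = \left(\left(-67\right) \left(- \frac{1}{15}\right) + \frac{26}{151}\right) + \left(\frac{1}{36} + 9\right)^{2} = \left(\frac{67}{15} + \frac{26}{151}\right) + \left(\frac{325}{36}\right)^{2} = \frac{10507}{2265} + \frac{105625}{1296} = \frac{84285899}{978480}$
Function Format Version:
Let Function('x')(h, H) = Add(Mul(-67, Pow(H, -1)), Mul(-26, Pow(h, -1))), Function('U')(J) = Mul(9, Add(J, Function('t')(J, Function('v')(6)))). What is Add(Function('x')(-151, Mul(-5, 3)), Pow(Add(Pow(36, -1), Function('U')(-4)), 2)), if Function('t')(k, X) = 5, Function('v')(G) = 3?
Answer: Rational(84285899, 978480) ≈ 86.140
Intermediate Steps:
Function('U')(J) = Add(45, Mul(9, J)) (Function('U')(J) = Mul(9, Add(J, 5)) = Mul(9, Add(5, J)) = Add(45, Mul(9, J)))
Add(Function('x')(-151, Mul(-5, 3)), Pow(Add(Pow(36, -1), Function('U')(-4)), 2)) = Add(Add(Mul(-67, Pow(Mul(-5, 3), -1)), Mul(-26, Pow(-151, -1))), Pow(Add(Pow(36, -1), Add(45, Mul(9, -4))), 2)) = Add(Add(Mul(-67, Pow(-15, -1)), Mul(-26, Rational(-1, 151))), Pow(Add(Rational(1, 36), Add(45, -36)), 2)) = Add(Add(Mul(-67, Rational(-1, 15)), Rational(26, 151)), Pow(Add(Rational(1, 36), 9), 2)) = Add(Add(Rational(67, 15), Rational(26, 151)), Pow(Rational(325, 36), 2)) = Add(Rational(10507, 2265), Rational(105625, 1296)) = Rational(84285899, 978480)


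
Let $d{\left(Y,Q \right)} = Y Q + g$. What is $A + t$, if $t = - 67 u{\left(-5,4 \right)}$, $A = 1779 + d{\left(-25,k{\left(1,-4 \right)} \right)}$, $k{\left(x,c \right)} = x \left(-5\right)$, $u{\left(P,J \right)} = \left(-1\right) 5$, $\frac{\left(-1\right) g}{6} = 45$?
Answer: $1969$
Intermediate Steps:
$g = -270$ ($g = \left(-6\right) 45 = -270$)
$u{\left(P,J \right)} = -5$
$k{\left(x,c \right)} = - 5 x$
$d{\left(Y,Q \right)} = -270 + Q Y$ ($d{\left(Y,Q \right)} = Y Q - 270 = Q Y - 270 = -270 + Q Y$)
$A = 1634$ ($A = 1779 - \left(270 - \left(-5\right) 1 \left(-25\right)\right) = 1779 - 145 = 1634$)
$t = 335$ ($t = \left(-67\right) \left(-5\right) = 335$)
$A + t = 1634 + 335 = 1969$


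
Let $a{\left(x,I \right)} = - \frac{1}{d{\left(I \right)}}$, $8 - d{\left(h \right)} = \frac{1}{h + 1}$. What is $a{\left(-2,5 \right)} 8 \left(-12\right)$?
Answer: $\frac{576}{47} \approx 12.255$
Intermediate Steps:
$d{\left(h \right)} = 8 - \frac{1}{1 + h}$ ($d{\left(h \right)} = 8 - \frac{1}{h + 1} = 8 - \frac{1}{1 + h}$)
$a{\left(x,I \right)} = - \frac{1 + I}{7 + 8 I}$ ($a{\left(x,I \right)} = - \frac{1}{\frac{1}{1 + I} \left(7 + 8 I\right)} = - \frac{1 + I}{7 + 8 I}$)
$a{\left(-2,5 \right)} 8 \left(-12\right) = \frac{-1 - 5}{7 + 8 \cdot 5} \cdot 8 \left(-12\right) = \frac{-1 - 5}{7 + 40} \cdot 8 \left(-12\right) = \frac{1}{47} \left(-6\right) 8 \left(-12\right) = \left(- \frac{6}{47}\right) 8 \left(-12\right) = \left(- \frac{48}{47}\right) \left(-12\right) = \frac{576}{47}$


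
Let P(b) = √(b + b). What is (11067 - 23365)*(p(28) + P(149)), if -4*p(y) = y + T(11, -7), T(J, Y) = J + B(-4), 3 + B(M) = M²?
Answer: 159874 - 12298*√298 ≈ -52422.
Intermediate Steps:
B(M) = -3 + M²
T(J, Y) = 13 + J (T(J, Y) = J + (-3 + (-4)²) = J + (-3 + 16) = J + 13 = 13 + J)
P(b) = √2*√b (P(b) = √(2*b) = √2*√b)
p(y) = -6 - y/4 (p(y) = -(y + (13 + 11))/4 = -(y + 24)/4 = -(24 + y)/4 = -6 - y/4)
(11067 - 23365)*(p(28) + P(149)) = (11067 - 23365)*((-6 - ¼*28) + √2*√149) = -12298*((-6 - 7) + √298) = -12298*(-13 + √298) = 159874 - 12298*√298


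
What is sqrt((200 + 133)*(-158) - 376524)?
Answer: 9*I*sqrt(5298) ≈ 655.09*I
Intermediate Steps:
sqrt((200 + 133)*(-158) - 376524) = sqrt(333*(-158) - 376524) = sqrt(-52614 - 376524) = sqrt(-429138) = 9*I*sqrt(5298)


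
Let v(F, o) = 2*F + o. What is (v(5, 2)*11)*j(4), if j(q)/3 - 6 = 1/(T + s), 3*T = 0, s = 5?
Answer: 12276/5 ≈ 2455.2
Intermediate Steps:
T = 0 (T = (1/3)*0 = 0)
j(q) = 93/5 (j(q) = 18 + 3/(0 + 5) = 18 + 3/5 = 93/5)
v(F, o) = o + 2*F
(v(5, 2)*11)*j(4) = ((2 + 2*5)*11)*(93/5) = ((2 + 10)*11)*(93/5) = (12*11)*(93/5) = 132*(93/5) = 12276/5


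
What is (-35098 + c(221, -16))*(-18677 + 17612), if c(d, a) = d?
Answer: 37144005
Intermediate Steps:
(-35098 + c(221, -16))*(-18677 + 17612) = (-35098 + 221)*(-18677 + 17612) = -34877*(-1065) = 37144005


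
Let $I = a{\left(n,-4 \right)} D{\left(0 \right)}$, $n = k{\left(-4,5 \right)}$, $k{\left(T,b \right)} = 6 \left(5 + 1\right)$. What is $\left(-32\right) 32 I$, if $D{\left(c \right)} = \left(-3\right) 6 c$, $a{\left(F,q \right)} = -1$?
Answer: $0$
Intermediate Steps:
$k{\left(T,b \right)} = 36$ ($k{\left(T,b \right)} = 6 \cdot 6 = 36$)
$n = 36$
$D{\left(c \right)} = - 18 c$
$I = 0$ ($I = - \left(-18\right) 0 = \left(-1\right) 0 = 0$)
$\left(-32\right) 32 I = \left(-32\right) 32 \cdot 0 = \left(-1024\right) 0 = 0$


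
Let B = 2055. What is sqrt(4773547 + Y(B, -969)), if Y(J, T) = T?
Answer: sqrt(4772578) ≈ 2184.6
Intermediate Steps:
sqrt(4773547 + Y(B, -969)) = sqrt(4773547 - 969) = sqrt(4772578)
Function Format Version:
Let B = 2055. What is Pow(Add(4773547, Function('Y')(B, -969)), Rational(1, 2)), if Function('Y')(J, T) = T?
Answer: Pow(4772578, Rational(1, 2)) ≈ 2184.6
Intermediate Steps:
Pow(Add(4773547, Function('Y')(B, -969)), Rational(1, 2)) = Pow(Add(4773547, -969), Rational(1, 2)) = Pow(4772578, Rational(1, 2))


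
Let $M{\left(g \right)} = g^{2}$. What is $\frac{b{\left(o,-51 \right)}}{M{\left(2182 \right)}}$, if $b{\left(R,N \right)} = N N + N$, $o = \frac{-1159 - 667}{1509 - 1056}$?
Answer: $\frac{1275}{2380562} \approx 0.00053559$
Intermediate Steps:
$o = - \frac{1826}{453} \approx -4.0309$
$b{\left(R,N \right)} = N + N^{2}$ ($b{\left(R,N \right)} = N^{2} + N = N + N^{2}$)
$\frac{b{\left(o,-51 \right)}}{M{\left(2182 \right)}} = \frac{\left(-51\right) \left(1 - 51\right)}{2182^{2}} = \frac{\left(-51\right) \left(-50\right)}{4761124} = 2550 \cdot \frac{1}{4761124} = \frac{1275}{2380562}$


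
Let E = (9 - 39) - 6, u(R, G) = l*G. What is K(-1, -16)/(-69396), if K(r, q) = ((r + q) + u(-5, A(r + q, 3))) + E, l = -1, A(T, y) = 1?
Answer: 9/11566 ≈ 0.00077814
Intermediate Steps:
u(R, G) = -G
E = -36 (E = -30 - 6 = -36)
K(r, q) = -37 + q + r (K(r, q) = ((r + q) - 1*1) - 36 = ((q + r) - 1) - 36 = (-1 + q + r) - 36 = -37 + q + r)
K(-1, -16)/(-69396) = (-37 - 16 - 1)/(-69396) = -54*(-1/69396) = 9/11566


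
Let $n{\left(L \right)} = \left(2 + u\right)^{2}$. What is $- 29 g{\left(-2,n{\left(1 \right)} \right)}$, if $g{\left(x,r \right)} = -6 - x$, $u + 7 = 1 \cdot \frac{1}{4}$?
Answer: $116$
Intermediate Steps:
$u = - \frac{27}{4}$ ($u = -7 + 1 \cdot \frac{1}{4} = -7 + \frac{1}{4} = - \frac{27}{4} \approx -6.75$)
$n{\left(L \right)} = \frac{361}{16}$ ($n{\left(L \right)} = \left(2 - \frac{27}{4}\right)^{2} = \left(- \frac{19}{4}\right)^{2} = \frac{361}{16}$)
$- 29 g{\left(-2,n{\left(1 \right)} \right)} = - 29 \left(-6 - -2\right) = - 29 \left(-6 + 2\right) = \left(-29\right) \left(-4\right) = 116$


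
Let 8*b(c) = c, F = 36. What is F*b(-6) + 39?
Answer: 12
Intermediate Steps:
b(c) = c/8
F*b(-6) + 39 = 36*((1/8)*(-6)) + 39 = 36*(-3/4) + 39 = -27 + 39 = 12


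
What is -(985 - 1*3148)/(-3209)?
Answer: -2163/3209 ≈ -0.67404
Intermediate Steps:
-(985 - 1*3148)/(-3209) = -(985 - 3148)*(-1/3209) = -1*(-2163)*(-1/3209) = 2163*(-1/3209) = -2163/3209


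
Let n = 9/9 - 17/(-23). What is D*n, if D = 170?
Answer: 6800/23 ≈ 295.65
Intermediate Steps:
n = 40/23 (n = 9*(⅑) - 17*(-1/23) = 1 + 17/23 = 40/23 ≈ 1.7391)
D*n = 170*(40/23) = 6800/23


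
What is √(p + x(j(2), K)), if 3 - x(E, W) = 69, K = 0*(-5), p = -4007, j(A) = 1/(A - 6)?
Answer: I*√4073 ≈ 63.82*I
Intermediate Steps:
j(A) = 1/(-6 + A)
K = 0
x(E, W) = -66 (x(E, W) = 3 - 1*69 = 3 - 69 = -66)
√(p + x(j(2), K)) = √(-4007 - 66) = √(-4073) = I*√4073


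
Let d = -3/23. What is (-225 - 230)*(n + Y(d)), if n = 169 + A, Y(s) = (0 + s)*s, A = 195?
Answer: -87617075/529 ≈ -1.6563e+5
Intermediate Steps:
d = -3/23 (d = -3*1/23 = -3/23 ≈ -0.13043)
Y(s) = s**2 (Y(s) = s*s = s**2)
n = 364 (n = 169 + 195 = 364)
(-225 - 230)*(n + Y(d)) = (-225 - 230)*(364 + (-3/23)**2) = -455*(364 + 9/529) = -455*192565/529 = -87617075/529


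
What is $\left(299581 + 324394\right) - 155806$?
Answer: $468169$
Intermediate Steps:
$\left(299581 + 324394\right) - 155806 = 623975 - 155806 = 468169$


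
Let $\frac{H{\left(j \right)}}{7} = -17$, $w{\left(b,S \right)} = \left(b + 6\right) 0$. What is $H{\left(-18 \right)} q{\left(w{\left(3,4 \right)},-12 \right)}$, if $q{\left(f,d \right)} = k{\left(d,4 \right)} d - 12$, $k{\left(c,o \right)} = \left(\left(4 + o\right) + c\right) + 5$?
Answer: $2856$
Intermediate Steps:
$w{\left(b,S \right)} = 0$ ($w{\left(b,S \right)} = \left(6 + b\right) 0 = 0$)
$k{\left(c,o \right)} = 9 + c + o$ ($k{\left(c,o \right)} = \left(4 + c + o\right) + 5 = 9 + c + o$)
$H{\left(j \right)} = -119$ ($H{\left(j \right)} = 7 \left(-17\right) = -119$)
$q{\left(f,d \right)} = -12 + d \left(13 + d\right)$ ($q{\left(f,d \right)} = \left(9 + d + 4\right) d - 12 = \left(13 + d\right) d - 12 = d \left(13 + d\right) - 12 = -12 + d \left(13 + d\right)$)
$H{\left(-18 \right)} q{\left(w{\left(3,4 \right)},-12 \right)} = - 119 \left(-12 - 12 \left(13 - 12\right)\right) = - 119 \left(-12 - 12\right) = \left(-119\right) \left(-24\right) = 2856$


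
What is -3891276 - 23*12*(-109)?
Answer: -3861192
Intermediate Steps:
-3891276 - 23*12*(-109) = -3891276 - 276*(-109) = -3891276 + 30084 = -3861192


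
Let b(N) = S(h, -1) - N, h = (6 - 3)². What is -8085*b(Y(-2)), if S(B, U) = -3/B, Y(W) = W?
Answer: -13475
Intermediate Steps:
h = 9 (h = 3² = 9)
b(N) = -⅓ - N (b(N) = -3/9 - N = -3*⅑ - N = -⅓ - N)
-8085*b(Y(-2)) = -8085*(-⅓ - 1*(-2)) = -8085*(-⅓ + 2) = -8085*5/3 = -13475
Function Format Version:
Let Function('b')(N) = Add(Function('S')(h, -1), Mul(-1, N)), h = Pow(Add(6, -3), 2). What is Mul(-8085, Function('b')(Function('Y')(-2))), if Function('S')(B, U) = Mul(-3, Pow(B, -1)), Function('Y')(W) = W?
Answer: -13475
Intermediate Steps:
h = 9 (h = Pow(3, 2) = 9)
Function('b')(N) = Add(Rational(-1, 3), Mul(-1, N)) (Function('b')(N) = Add(Mul(-3, Pow(9, -1)), Mul(-1, N)) = Add(Mul(-3, Rational(1, 9)), Mul(-1, N)) = Add(Rational(-1, 3), Mul(-1, N)))
Mul(-8085, Function('b')(Function('Y')(-2))) = Mul(-8085, Add(Rational(-1, 3), Mul(-1, -2))) = Mul(-8085, Add(Rational(-1, 3), 2)) = Mul(-8085, Rational(5, 3)) = -13475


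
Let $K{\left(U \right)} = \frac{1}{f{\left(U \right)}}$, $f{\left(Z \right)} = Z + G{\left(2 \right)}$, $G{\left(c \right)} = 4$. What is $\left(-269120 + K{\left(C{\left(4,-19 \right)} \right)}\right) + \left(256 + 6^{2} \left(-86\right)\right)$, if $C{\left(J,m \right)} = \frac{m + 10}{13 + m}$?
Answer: $- \frac{2991558}{11} \approx -2.7196 \cdot 10^{5}$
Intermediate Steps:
$f{\left(Z \right)} = 4 + Z$ ($f{\left(Z \right)} = Z + 4 = 4 + Z$)
$C{\left(J,m \right)} = \frac{10 + m}{13 + m}$
$K{\left(U \right)} = \frac{1}{4 + U}$
$\left(-269120 + K{\left(C{\left(4,-19 \right)} \right)}\right) + \left(256 + 6^{2} \left(-86\right)\right) = \left(-269120 + \frac{1}{4 + \frac{10 - 19}{13 - 19}}\right) + \left(256 + 6^{2} \left(-86\right)\right) = \left(-269120 + \frac{1}{4 + \frac{1}{-6} \left(-9\right)}\right) + \left(256 + 36 \left(-86\right)\right) = \left(-269120 + \frac{1}{4 - - \frac{3}{2}}\right) + \left(256 - 3096\right) = \left(-269120 + \frac{1}{4 + \frac{3}{2}}\right) - 2840 = \left(-269120 + \frac{1}{\frac{11}{2}}\right) - 2840 = \left(-269120 + \frac{2}{11}\right) - 2840 = - \frac{2960318}{11} - 2840 = - \frac{2991558}{11}$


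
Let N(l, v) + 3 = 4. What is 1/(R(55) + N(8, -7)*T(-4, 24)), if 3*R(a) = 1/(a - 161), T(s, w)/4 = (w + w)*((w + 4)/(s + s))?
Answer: -318/213697 ≈ -0.0014881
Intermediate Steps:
N(l, v) = 1 (N(l, v) = -3 + 4 = 1)
T(s, w) = 4*w*(4 + w)/s (T(s, w) = 4*((w + w)*((w + 4)/(s + s))) = 4*((2*w)*((4 + w)/((2*s)))) = 4*((2*w)*((4 + w)*(1/(2*s)))) = 4*((2*w)*((4 + w)/(2*s))) = 4*(w*(4 + w)/s) = 4*w*(4 + w)/s)
R(a) = 1/(3*(-161 + a)) (R(a) = 1/(3*(a - 161)) = 1/(3*(-161 + a)))
1/(R(55) + N(8, -7)*T(-4, 24)) = 1/(1/(3*(-161 + 55)) + 1*(4*24*(4 + 24)/(-4))) = 1/((⅓)/(-106) + 1*(4*24*(-¼)*28)) = 1/((⅓)*(-1/106) + 1*(-672)) = 1/(-1/318 - 672) = 1/(-213697/318) = -318/213697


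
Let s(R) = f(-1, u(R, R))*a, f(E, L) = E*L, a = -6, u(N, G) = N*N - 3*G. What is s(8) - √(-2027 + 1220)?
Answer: 240 - I*√807 ≈ 240.0 - 28.408*I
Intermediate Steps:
u(N, G) = N² - 3*G
s(R) = -18*R + 6*R² (s(R) = -(R² - 3*R)*(-6) = (-R² + 3*R)*(-6) = -18*R + 6*R²)
s(8) - √(-2027 + 1220) = 6*8*(-3 + 8) - √(-2027 + 1220) = 6*8*5 - √(-807) = 240 - I*√807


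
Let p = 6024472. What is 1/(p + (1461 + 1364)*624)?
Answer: 1/7787272 ≈ 1.2841e-7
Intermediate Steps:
1/(p + (1461 + 1364)*624) = 1/(6024472 + (1461 + 1364)*624) = 1/(6024472 + 2825*624) = 1/(6024472 + 1762800) = 1/7787272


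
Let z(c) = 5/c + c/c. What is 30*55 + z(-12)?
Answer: 19807/12 ≈ 1650.6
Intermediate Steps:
z(c) = 1 + 5/c (z(c) = 5/c + 1 = 1 + 5/c)
30*55 + z(-12) = 30*55 + (5 - 12)/(-12) = 1650 - 1/12*(-7) = 1650 + 7/12 = 19807/12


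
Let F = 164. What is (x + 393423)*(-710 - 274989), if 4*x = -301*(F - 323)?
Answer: -447059989149/4 ≈ -1.1176e+11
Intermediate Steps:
x = 47859/4 (x = (-301*(164 - 323))/4 = (-301*(-159))/4 = (1/4)*47859 = 47859/4 ≈ 11965.)
(x + 393423)*(-710 - 274989) = (47859/4 + 393423)*(-710 - 274989) = (1621551/4)*(-275699) = -447059989149/4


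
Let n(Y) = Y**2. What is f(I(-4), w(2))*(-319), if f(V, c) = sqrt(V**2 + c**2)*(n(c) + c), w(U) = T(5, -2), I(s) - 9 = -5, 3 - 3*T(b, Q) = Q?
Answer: -165880/27 ≈ -6143.7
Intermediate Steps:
T(b, Q) = 1 - Q/3
I(s) = 4 (I(s) = 9 - 5 = 4)
w(U) = 5/3 (w(U) = 1 - 1/3*(-2) = 1 + 2/3 = 5/3)
f(V, c) = sqrt(V**2 + c**2)*(c + c**2) (f(V, c) = sqrt(V**2 + c**2)*(c**2 + c) = sqrt(V**2 + c**2)*(c + c**2))
f(I(-4), w(2))*(-319) = (5*sqrt(4**2 + (5/3)**2)*(1 + 5/3)/3)*(-319) = ((5/3)*sqrt(16 + 25/9)*(8/3))*(-319) = ((5/3)*sqrt(169/9)*(8/3))*(-319) = ((5/3)*(13/3)*(8/3))*(-319) = (520/27)*(-319) = -165880/27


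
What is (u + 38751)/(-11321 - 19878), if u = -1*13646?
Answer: -25105/31199 ≈ -0.80467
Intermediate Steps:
u = -13646
(u + 38751)/(-11321 - 19878) = (-13646 + 38751)/(-11321 - 19878) = 25105/(-31199) = 25105*(-1/31199) = -25105/31199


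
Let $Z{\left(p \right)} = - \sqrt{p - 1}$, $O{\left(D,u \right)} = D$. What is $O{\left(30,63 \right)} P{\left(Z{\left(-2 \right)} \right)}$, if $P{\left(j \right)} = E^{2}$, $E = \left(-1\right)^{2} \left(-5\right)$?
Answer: $750$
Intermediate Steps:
$E = -5$ ($E = 1 \left(-5\right) = -5$)
$Z{\left(p \right)} = - \sqrt{-1 + p}$
$P{\left(j \right)} = 25$ ($P{\left(j \right)} = \left(-5\right)^{2} = 25$)
$O{\left(30,63 \right)} P{\left(Z{\left(-2 \right)} \right)} = 30 \cdot 25 = 750$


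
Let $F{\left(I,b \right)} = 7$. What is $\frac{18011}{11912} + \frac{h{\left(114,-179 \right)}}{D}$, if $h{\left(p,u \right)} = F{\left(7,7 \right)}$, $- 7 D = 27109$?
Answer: $\frac{487676511}{322922408} \approx 1.5102$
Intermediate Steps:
$D = - \frac{27109}{7}$ ($D = \left(- \frac{1}{7}\right) 27109 = - \frac{27109}{7} \approx -3872.7$)
$h{\left(p,u \right)} = 7$
$\frac{18011}{11912} + \frac{h{\left(114,-179 \right)}}{D} = \frac{18011}{11912} + \frac{7}{- \frac{27109}{7}} = 18011 \cdot \frac{1}{11912} + 7 \left(- \frac{7}{27109}\right) = \frac{18011}{11912} - \frac{49}{27109} = \frac{487676511}{322922408}$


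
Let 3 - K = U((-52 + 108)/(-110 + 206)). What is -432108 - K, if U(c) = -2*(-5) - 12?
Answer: -432113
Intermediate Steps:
U(c) = -2 (U(c) = 10 - 12 = -2)
K = 5 (K = 3 - 1*(-2) = 3 + 2 = 5)
-432108 - K = -432108 - 1*5 = -432108 - 5 = -432113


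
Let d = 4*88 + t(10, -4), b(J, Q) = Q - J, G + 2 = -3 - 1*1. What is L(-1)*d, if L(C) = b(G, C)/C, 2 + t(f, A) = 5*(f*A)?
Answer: -750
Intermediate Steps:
t(f, A) = -2 + 5*A*f (t(f, A) = -2 + 5*(f*A) = -2 + 5*(A*f) = -2 + 5*A*f)
G = -6 (G = -2 + (-3 - 1*1) = -2 + (-3 - 1) = -2 - 4 = -6)
L(C) = (6 + C)/C (L(C) = (C - 1*(-6))/C = (C + 6)/C = (6 + C)/C)
d = 150 (d = 4*88 + (-2 + 5*(-4)*10) = 352 + (-2 - 200) = 352 - 202 = 150)
L(-1)*d = ((6 - 1)/(-1))*150 = -1*5*150 = -5*150 = -750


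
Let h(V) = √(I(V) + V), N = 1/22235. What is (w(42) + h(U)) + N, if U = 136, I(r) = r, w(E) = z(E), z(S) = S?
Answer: 933871/22235 + 4*√17 ≈ 58.492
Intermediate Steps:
w(E) = E
N = 1/22235 ≈ 4.4974e-5
h(V) = √2*√V (h(V) = √(V + V) = √(2*V) = √2*√V)
(w(42) + h(U)) + N = (42 + √2*√136) + 1/22235 = (42 + √2*(2*√34)) + 1/22235 = (42 + 4*√17) + 1/22235 = 933871/22235 + 4*√17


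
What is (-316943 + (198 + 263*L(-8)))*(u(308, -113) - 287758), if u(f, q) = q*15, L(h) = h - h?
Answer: 91682790485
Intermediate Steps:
L(h) = 0
u(f, q) = 15*q
(-316943 + (198 + 263*L(-8)))*(u(308, -113) - 287758) = (-316943 + (198 + 263*0))*(15*(-113) - 287758) = (-316943 + (198 + 0))*(-1695 - 287758) = (-316943 + 198)*(-289453) = -316745*(-289453) = 91682790485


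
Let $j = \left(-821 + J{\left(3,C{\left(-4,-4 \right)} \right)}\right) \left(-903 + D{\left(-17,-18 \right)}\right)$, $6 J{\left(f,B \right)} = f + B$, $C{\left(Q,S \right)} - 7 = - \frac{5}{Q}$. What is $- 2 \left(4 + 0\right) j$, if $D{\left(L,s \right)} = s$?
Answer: $-6035313$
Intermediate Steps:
$C{\left(Q,S \right)} = 7 - \frac{5}{Q}$
$J{\left(f,B \right)} = \frac{B}{6} + \frac{f}{6}$ ($J{\left(f,B \right)} = \frac{f + B}{6} = \frac{B + f}{6} = \frac{B}{6} + \frac{f}{6}$)
$j = \frac{6035313}{8}$ ($j = \left(-821 + \left(\frac{7 - \frac{5}{-4}}{6} + \frac{1}{6} \cdot 3\right)\right) \left(-903 - 18\right) = \left(-821 + \left(\frac{7 - - \frac{5}{4}}{6} + \frac{1}{2}\right)\right) \left(-921\right) = \left(-821 + \left(\frac{7 + \frac{5}{4}}{6} + \frac{1}{2}\right)\right) \left(-921\right) = \left(-821 + \left(\frac{1}{6} \cdot \frac{33}{4} + \frac{1}{2}\right)\right) \left(-921\right) = \left(-821 + \left(\frac{11}{8} + \frac{1}{2}\right)\right) \left(-921\right) = \left(-821 + \frac{15}{8}\right) \left(-921\right) = \left(- \frac{6553}{8}\right) \left(-921\right) = \frac{6035313}{8} \approx 7.5441 \cdot 10^{5}$)
$- 2 \left(4 + 0\right) j = - 2 \left(4 + 0\right) \frac{6035313}{8} = \left(-2\right) 4 \cdot \frac{6035313}{8} = \left(-8\right) \frac{6035313}{8} = -6035313$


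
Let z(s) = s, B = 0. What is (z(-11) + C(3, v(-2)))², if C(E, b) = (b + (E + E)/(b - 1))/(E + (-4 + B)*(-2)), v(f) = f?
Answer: 15625/121 ≈ 129.13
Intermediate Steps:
C(E, b) = (b + 2*E/(-1 + b))/(8 + E) (C(E, b) = (b + (E + E)/(b - 1))/(E + (-4 + 0)*(-2)) = (b + (2*E)/(-1 + b))/(E - 4*(-2)) = (b + 2*E/(-1 + b))/(E + 8) = (b + 2*E/(-1 + b))/(8 + E))
(z(-11) + C(3, v(-2)))² = (-11 + ((-2)² - 1*(-2) + 2*3)/(-8 - 1*3 + 8*(-2) + 3*(-2)))² = (-11 + (4 + 2 + 6)/(-8 - 3 - 16 - 6))² = (-11 + 12/(-33))² = (-11 - 1/33*12)² = (-11 - 4/11)² = (-125/11)² = 15625/121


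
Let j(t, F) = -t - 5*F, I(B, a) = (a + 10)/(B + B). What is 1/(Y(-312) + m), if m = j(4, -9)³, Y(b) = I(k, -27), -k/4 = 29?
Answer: 232/15989689 ≈ 1.4509e-5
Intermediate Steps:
k = -116 (k = -4*29 = -116)
I(B, a) = (10 + a)/(2*B) (I(B, a) = (10 + a)/((2*B)) = (10 + a)*(1/(2*B)) = (10 + a)/(2*B))
Y(b) = 17/232 (Y(b) = (½)*(10 - 27)/(-116) = (½)*(-1/116)*(-17) = 17/232)
m = 68921 (m = (-1*4 - 5*(-9))³ = (-4 + 45)³ = 41³ = 68921)
1/(Y(-312) + m) = 1/(17/232 + 68921) = 1/(15989689/232) = 232/15989689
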